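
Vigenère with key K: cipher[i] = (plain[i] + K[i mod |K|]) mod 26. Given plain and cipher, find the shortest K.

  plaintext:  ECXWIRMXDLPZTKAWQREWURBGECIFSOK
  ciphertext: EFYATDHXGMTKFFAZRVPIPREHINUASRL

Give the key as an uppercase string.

  i= 0: E-E =  0 → A
  i= 1: F-C =  3 → D
  i= 2: Y-X =  1 → B
  i= 3: A-W =  4 → E
  i= 4: T-I = 11 → L
  i= 5: D-R = 12 → M
  i= 6: H-M = 21 → V
  i= 7: X-X =  0 → A
  i= 8: G-D =  3 → D
  i= 9: M-L =  1 → B
  i=10: T-P =  4 → E
  i=11: K-Z = 11 → L
  i=12: F-T = 12 → M
  i=13: F-K = 21 → V
  i=14: A-A =  0 → A
  i=15: Z-W =  3 → D
  i=16: R-Q =  1 → B
  i=17: V-R =  4 → E
  i=18: P-E = 11 → L
  i=19: I-W = 12 → M
  i=20: P-U = 21 → V
  i=21: R-R =  0 → A
  i=22: E-B =  3 → D
  i=23: H-G =  1 → B
  i=24: I-E =  4 → E
  i=25: N-C = 11 → L
  i=26: U-I = 12 → M
  i=27: A-F = 21 → V
  i=28: S-S =  0 → A
  i=29: R-O =  3 → D
  i=30: L-K =  1 → B
  shifts repeat with period 7: ADBELMV

ADBELMV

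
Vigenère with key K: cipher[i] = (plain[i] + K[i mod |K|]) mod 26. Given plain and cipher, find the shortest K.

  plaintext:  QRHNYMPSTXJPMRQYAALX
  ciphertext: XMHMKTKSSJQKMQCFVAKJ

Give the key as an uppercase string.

HVAZM

  i= 0: X-Q =  7 → H
  i= 1: M-R = 21 → V
  i= 2: H-H =  0 → A
  i= 3: M-N = 25 → Z
  i= 4: K-Y = 12 → M
  i= 5: T-M =  7 → H
  i= 6: K-P = 21 → V
  i= 7: S-S =  0 → A
  i= 8: S-T = 25 → Z
  i= 9: J-X = 12 → M
  i=10: Q-J =  7 → H
  i=11: K-P = 21 → V
  i=12: M-M =  0 → A
  i=13: Q-R = 25 → Z
  i=14: C-Q = 12 → M
  i=15: F-Y =  7 → H
  i=16: V-A = 21 → V
  i=17: A-A =  0 → A
  i=18: K-L = 25 → Z
  i=19: J-X = 12 → M
  shifts repeat with period 5: HVAZM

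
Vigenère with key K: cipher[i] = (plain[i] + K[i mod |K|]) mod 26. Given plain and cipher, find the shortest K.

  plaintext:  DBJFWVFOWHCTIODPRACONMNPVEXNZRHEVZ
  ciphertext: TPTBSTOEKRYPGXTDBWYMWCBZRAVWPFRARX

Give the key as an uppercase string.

  i= 0: T-D = 16 → Q
  i= 1: P-B = 14 → O
  i= 2: T-J = 10 → K
  i= 3: B-F = 22 → W
  i= 4: S-W = 22 → W
  i= 5: T-V = 24 → Y
  i= 6: O-F =  9 → J
  i= 7: E-O = 16 → Q
  i= 8: K-W = 14 → O
  i= 9: R-H = 10 → K
  i=10: Y-C = 22 → W
  i=11: P-T = 22 → W
  i=12: G-I = 24 → Y
  i=13: X-O =  9 → J
  i=14: T-D = 16 → Q
  i=15: D-P = 14 → O
  i=16: B-R = 10 → K
  i=17: W-A = 22 → W
  i=18: Y-C = 22 → W
  i=19: M-O = 24 → Y
  i=20: W-N =  9 → J
  i=21: C-M = 16 → Q
  i=22: B-N = 14 → O
  i=23: Z-P = 10 → K
  i=24: R-V = 22 → W
  i=25: A-E = 22 → W
  i=26: V-X = 24 → Y
  i=27: W-N =  9 → J
  i=28: P-Z = 16 → Q
  i=29: F-R = 14 → O
  i=30: R-H = 10 → K
  i=31: A-E = 22 → W
  i=32: R-V = 22 → W
  i=33: X-Z = 24 → Y
  shifts repeat with period 7: QOKWWYJ

QOKWWYJ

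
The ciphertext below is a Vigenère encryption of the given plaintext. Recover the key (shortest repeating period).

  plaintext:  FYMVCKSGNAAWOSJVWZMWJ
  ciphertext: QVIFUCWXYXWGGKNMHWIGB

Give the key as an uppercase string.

LXWKSSER

  i= 0: Q-F = 11 → L
  i= 1: V-Y = 23 → X
  i= 2: I-M = 22 → W
  i= 3: F-V = 10 → K
  i= 4: U-C = 18 → S
  i= 5: C-K = 18 → S
  i= 6: W-S =  4 → E
  i= 7: X-G = 17 → R
  i= 8: Y-N = 11 → L
  i= 9: X-A = 23 → X
  i=10: W-A = 22 → W
  i=11: G-W = 10 → K
  i=12: G-O = 18 → S
  i=13: K-S = 18 → S
  i=14: N-J =  4 → E
  i=15: M-V = 17 → R
  i=16: H-W = 11 → L
  i=17: W-Z = 23 → X
  i=18: I-M = 22 → W
  i=19: G-W = 10 → K
  i=20: B-J = 18 → S
  shifts repeat with period 8: LXWKSSER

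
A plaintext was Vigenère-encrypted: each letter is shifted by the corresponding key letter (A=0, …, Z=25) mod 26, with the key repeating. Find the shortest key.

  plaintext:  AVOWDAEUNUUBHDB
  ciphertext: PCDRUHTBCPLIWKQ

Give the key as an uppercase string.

  i= 0: P-A = 15 → P
  i= 1: C-V =  7 → H
  i= 2: D-O = 15 → P
  i= 3: R-W = 21 → V
  i= 4: U-D = 17 → R
  i= 5: H-A =  7 → H
  i= 6: T-E = 15 → P
  i= 7: B-U =  7 → H
  i= 8: C-N = 15 → P
  i= 9: P-U = 21 → V
  i=10: L-U = 17 → R
  i=11: I-B =  7 → H
  i=12: W-H = 15 → P
  i=13: K-D =  7 → H
  i=14: Q-B = 15 → P
  shifts repeat with period 6: PHPVRH

PHPVRH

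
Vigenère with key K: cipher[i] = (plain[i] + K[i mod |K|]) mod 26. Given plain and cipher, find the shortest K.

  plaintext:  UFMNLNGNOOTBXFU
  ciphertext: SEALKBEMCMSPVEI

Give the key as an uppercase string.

YZO

  i= 0: S-U = 24 → Y
  i= 1: E-F = 25 → Z
  i= 2: A-M = 14 → O
  i= 3: L-N = 24 → Y
  i= 4: K-L = 25 → Z
  i= 5: B-N = 14 → O
  i= 6: E-G = 24 → Y
  i= 7: M-N = 25 → Z
  i= 8: C-O = 14 → O
  i= 9: M-O = 24 → Y
  i=10: S-T = 25 → Z
  i=11: P-B = 14 → O
  i=12: V-X = 24 → Y
  i=13: E-F = 25 → Z
  i=14: I-U = 14 → O
  shifts repeat with period 3: YZO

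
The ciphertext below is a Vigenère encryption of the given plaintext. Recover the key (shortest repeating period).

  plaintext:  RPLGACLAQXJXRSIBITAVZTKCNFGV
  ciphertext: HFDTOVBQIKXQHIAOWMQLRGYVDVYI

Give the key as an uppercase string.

  i= 0: H-R = 16 → Q
  i= 1: F-P = 16 → Q
  i= 2: D-L = 18 → S
  i= 3: T-G = 13 → N
  i= 4: O-A = 14 → O
  i= 5: V-C = 19 → T
  i= 6: B-L = 16 → Q
  i= 7: Q-A = 16 → Q
  i= 8: I-Q = 18 → S
  i= 9: K-X = 13 → N
  i=10: X-J = 14 → O
  i=11: Q-X = 19 → T
  i=12: H-R = 16 → Q
  i=13: I-S = 16 → Q
  i=14: A-I = 18 → S
  i=15: O-B = 13 → N
  i=16: W-I = 14 → O
  i=17: M-T = 19 → T
  i=18: Q-A = 16 → Q
  i=19: L-V = 16 → Q
  i=20: R-Z = 18 → S
  i=21: G-T = 13 → N
  i=22: Y-K = 14 → O
  i=23: V-C = 19 → T
  i=24: D-N = 16 → Q
  i=25: V-F = 16 → Q
  i=26: Y-G = 18 → S
  i=27: I-V = 13 → N
  shifts repeat with period 6: QQSNOT

QQSNOT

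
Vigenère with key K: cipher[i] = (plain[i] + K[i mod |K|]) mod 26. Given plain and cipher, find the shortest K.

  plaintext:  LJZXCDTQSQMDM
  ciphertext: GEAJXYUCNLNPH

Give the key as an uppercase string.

VVBM

  i= 0: G-L = 21 → V
  i= 1: E-J = 21 → V
  i= 2: A-Z =  1 → B
  i= 3: J-X = 12 → M
  i= 4: X-C = 21 → V
  i= 5: Y-D = 21 → V
  i= 6: U-T =  1 → B
  i= 7: C-Q = 12 → M
  i= 8: N-S = 21 → V
  i= 9: L-Q = 21 → V
  i=10: N-M =  1 → B
  i=11: P-D = 12 → M
  i=12: H-M = 21 → V
  shifts repeat with period 4: VVBM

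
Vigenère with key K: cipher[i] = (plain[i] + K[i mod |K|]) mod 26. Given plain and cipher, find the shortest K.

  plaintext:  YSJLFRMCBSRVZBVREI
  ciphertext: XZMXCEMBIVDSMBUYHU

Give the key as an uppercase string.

ZHDMXNA

  i= 0: X-Y = 25 → Z
  i= 1: Z-S =  7 → H
  i= 2: M-J =  3 → D
  i= 3: X-L = 12 → M
  i= 4: C-F = 23 → X
  i= 5: E-R = 13 → N
  i= 6: M-M =  0 → A
  i= 7: B-C = 25 → Z
  i= 8: I-B =  7 → H
  i= 9: V-S =  3 → D
  i=10: D-R = 12 → M
  i=11: S-V = 23 → X
  i=12: M-Z = 13 → N
  i=13: B-B =  0 → A
  i=14: U-V = 25 → Z
  i=15: Y-R =  7 → H
  i=16: H-E =  3 → D
  i=17: U-I = 12 → M
  shifts repeat with period 7: ZHDMXNA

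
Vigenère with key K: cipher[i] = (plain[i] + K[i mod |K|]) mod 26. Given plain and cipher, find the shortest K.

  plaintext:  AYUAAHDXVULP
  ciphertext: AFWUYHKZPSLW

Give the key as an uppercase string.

AHCUY

  i= 0: A-A =  0 → A
  i= 1: F-Y =  7 → H
  i= 2: W-U =  2 → C
  i= 3: U-A = 20 → U
  i= 4: Y-A = 24 → Y
  i= 5: H-H =  0 → A
  i= 6: K-D =  7 → H
  i= 7: Z-X =  2 → C
  i= 8: P-V = 20 → U
  i= 9: S-U = 24 → Y
  i=10: L-L =  0 → A
  i=11: W-P =  7 → H
  shifts repeat with period 5: AHCUY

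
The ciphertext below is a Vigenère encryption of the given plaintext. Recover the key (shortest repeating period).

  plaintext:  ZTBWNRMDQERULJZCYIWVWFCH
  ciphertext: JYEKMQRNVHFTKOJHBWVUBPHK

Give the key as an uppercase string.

  i= 0: J-Z = 10 → K
  i= 1: Y-T =  5 → F
  i= 2: E-B =  3 → D
  i= 3: K-W = 14 → O
  i= 4: M-N = 25 → Z
  i= 5: Q-R = 25 → Z
  i= 6: R-M =  5 → F
  i= 7: N-D = 10 → K
  i= 8: V-Q =  5 → F
  i= 9: H-E =  3 → D
  i=10: F-R = 14 → O
  i=11: T-U = 25 → Z
  i=12: K-L = 25 → Z
  i=13: O-J =  5 → F
  i=14: J-Z = 10 → K
  i=15: H-C =  5 → F
  i=16: B-Y =  3 → D
  i=17: W-I = 14 → O
  i=18: V-W = 25 → Z
  i=19: U-V = 25 → Z
  i=20: B-W =  5 → F
  i=21: P-F = 10 → K
  i=22: H-C =  5 → F
  i=23: K-H =  3 → D
  shifts repeat with period 7: KFDOZZF

KFDOZZF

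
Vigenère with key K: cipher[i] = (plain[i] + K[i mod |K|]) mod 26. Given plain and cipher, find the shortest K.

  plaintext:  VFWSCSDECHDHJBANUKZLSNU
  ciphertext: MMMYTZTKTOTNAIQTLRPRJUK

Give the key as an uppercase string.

  i= 0: M-V = 17 → R
  i= 1: M-F =  7 → H
  i= 2: M-W = 16 → Q
  i= 3: Y-S =  6 → G
  i= 4: T-C = 17 → R
  i= 5: Z-S =  7 → H
  i= 6: T-D = 16 → Q
  i= 7: K-E =  6 → G
  i= 8: T-C = 17 → R
  i= 9: O-H =  7 → H
  i=10: T-D = 16 → Q
  i=11: N-H =  6 → G
  i=12: A-J = 17 → R
  i=13: I-B =  7 → H
  i=14: Q-A = 16 → Q
  i=15: T-N =  6 → G
  i=16: L-U = 17 → R
  i=17: R-K =  7 → H
  i=18: P-Z = 16 → Q
  i=19: R-L =  6 → G
  i=20: J-S = 17 → R
  i=21: U-N =  7 → H
  i=22: K-U = 16 → Q
  shifts repeat with period 4: RHQG

RHQG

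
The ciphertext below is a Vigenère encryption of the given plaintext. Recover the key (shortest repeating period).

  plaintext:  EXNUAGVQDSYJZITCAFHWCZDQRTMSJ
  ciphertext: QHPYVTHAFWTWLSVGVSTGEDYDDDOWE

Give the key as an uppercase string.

  i= 0: Q-E = 12 → M
  i= 1: H-X = 10 → K
  i= 2: P-N =  2 → C
  i= 3: Y-U =  4 → E
  i= 4: V-A = 21 → V
  i= 5: T-G = 13 → N
  i= 6: H-V = 12 → M
  i= 7: A-Q = 10 → K
  i= 8: F-D =  2 → C
  i= 9: W-S =  4 → E
  i=10: T-Y = 21 → V
  i=11: W-J = 13 → N
  i=12: L-Z = 12 → M
  i=13: S-I = 10 → K
  i=14: V-T =  2 → C
  i=15: G-C =  4 → E
  i=16: V-A = 21 → V
  i=17: S-F = 13 → N
  i=18: T-H = 12 → M
  i=19: G-W = 10 → K
  i=20: E-C =  2 → C
  i=21: D-Z =  4 → E
  i=22: Y-D = 21 → V
  i=23: D-Q = 13 → N
  i=24: D-R = 12 → M
  i=25: D-T = 10 → K
  i=26: O-M =  2 → C
  i=27: W-S =  4 → E
  i=28: E-J = 21 → V
  shifts repeat with period 6: MKCEVN

MKCEVN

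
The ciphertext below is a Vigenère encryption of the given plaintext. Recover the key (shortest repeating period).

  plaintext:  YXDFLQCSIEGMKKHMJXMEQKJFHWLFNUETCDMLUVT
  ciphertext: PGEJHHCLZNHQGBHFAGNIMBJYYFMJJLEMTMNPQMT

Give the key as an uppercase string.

  i= 0: P-Y = 17 → R
  i= 1: G-X =  9 → J
  i= 2: E-D =  1 → B
  i= 3: J-F =  4 → E
  i= 4: H-L = 22 → W
  i= 5: H-Q = 17 → R
  i= 6: C-C =  0 → A
  i= 7: L-S = 19 → T
  i= 8: Z-I = 17 → R
  i= 9: N-E =  9 → J
  i=10: H-G =  1 → B
  i=11: Q-M =  4 → E
  i=12: G-K = 22 → W
  i=13: B-K = 17 → R
  i=14: H-H =  0 → A
  i=15: F-M = 19 → T
  i=16: A-J = 17 → R
  i=17: G-X =  9 → J
  i=18: N-M =  1 → B
  i=19: I-E =  4 → E
  i=20: M-Q = 22 → W
  i=21: B-K = 17 → R
  i=22: J-J =  0 → A
  i=23: Y-F = 19 → T
  i=24: Y-H = 17 → R
  i=25: F-W =  9 → J
  i=26: M-L =  1 → B
  i=27: J-F =  4 → E
  i=28: J-N = 22 → W
  i=29: L-U = 17 → R
  i=30: E-E =  0 → A
  i=31: M-T = 19 → T
  i=32: T-C = 17 → R
  i=33: M-D =  9 → J
  i=34: N-M =  1 → B
  i=35: P-L =  4 → E
  i=36: Q-U = 22 → W
  i=37: M-V = 17 → R
  i=38: T-T =  0 → A
  shifts repeat with period 8: RJBEWRAT

RJBEWRAT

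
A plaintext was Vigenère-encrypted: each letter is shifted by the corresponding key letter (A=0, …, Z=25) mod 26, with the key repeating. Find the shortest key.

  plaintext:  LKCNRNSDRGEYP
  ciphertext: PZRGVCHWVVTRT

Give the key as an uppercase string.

EPPT

  i= 0: P-L =  4 → E
  i= 1: Z-K = 15 → P
  i= 2: R-C = 15 → P
  i= 3: G-N = 19 → T
  i= 4: V-R =  4 → E
  i= 5: C-N = 15 → P
  i= 6: H-S = 15 → P
  i= 7: W-D = 19 → T
  i= 8: V-R =  4 → E
  i= 9: V-G = 15 → P
  i=10: T-E = 15 → P
  i=11: R-Y = 19 → T
  i=12: T-P =  4 → E
  shifts repeat with period 4: EPPT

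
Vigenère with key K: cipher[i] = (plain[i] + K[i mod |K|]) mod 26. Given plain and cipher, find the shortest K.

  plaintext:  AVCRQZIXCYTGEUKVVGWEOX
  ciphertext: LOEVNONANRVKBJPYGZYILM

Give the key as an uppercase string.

LTCEXPFD

  i= 0: L-A = 11 → L
  i= 1: O-V = 19 → T
  i= 2: E-C =  2 → C
  i= 3: V-R =  4 → E
  i= 4: N-Q = 23 → X
  i= 5: O-Z = 15 → P
  i= 6: N-I =  5 → F
  i= 7: A-X =  3 → D
  i= 8: N-C = 11 → L
  i= 9: R-Y = 19 → T
  i=10: V-T =  2 → C
  i=11: K-G =  4 → E
  i=12: B-E = 23 → X
  i=13: J-U = 15 → P
  i=14: P-K =  5 → F
  i=15: Y-V =  3 → D
  i=16: G-V = 11 → L
  i=17: Z-G = 19 → T
  i=18: Y-W =  2 → C
  i=19: I-E =  4 → E
  i=20: L-O = 23 → X
  i=21: M-X = 15 → P
  shifts repeat with period 8: LTCEXPFD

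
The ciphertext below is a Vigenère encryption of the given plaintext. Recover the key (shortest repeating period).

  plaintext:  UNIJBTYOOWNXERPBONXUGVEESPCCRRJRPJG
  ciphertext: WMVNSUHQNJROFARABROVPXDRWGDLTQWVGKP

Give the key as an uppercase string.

CZNERBJ

  i= 0: W-U =  2 → C
  i= 1: M-N = 25 → Z
  i= 2: V-I = 13 → N
  i= 3: N-J =  4 → E
  i= 4: S-B = 17 → R
  i= 5: U-T =  1 → B
  i= 6: H-Y =  9 → J
  i= 7: Q-O =  2 → C
  i= 8: N-O = 25 → Z
  i= 9: J-W = 13 → N
  i=10: R-N =  4 → E
  i=11: O-X = 17 → R
  i=12: F-E =  1 → B
  i=13: A-R =  9 → J
  i=14: R-P =  2 → C
  i=15: A-B = 25 → Z
  i=16: B-O = 13 → N
  i=17: R-N =  4 → E
  i=18: O-X = 17 → R
  i=19: V-U =  1 → B
  i=20: P-G =  9 → J
  i=21: X-V =  2 → C
  i=22: D-E = 25 → Z
  i=23: R-E = 13 → N
  i=24: W-S =  4 → E
  i=25: G-P = 17 → R
  i=26: D-C =  1 → B
  i=27: L-C =  9 → J
  i=28: T-R =  2 → C
  i=29: Q-R = 25 → Z
  i=30: W-J = 13 → N
  i=31: V-R =  4 → E
  i=32: G-P = 17 → R
  i=33: K-J =  1 → B
  i=34: P-G =  9 → J
  shifts repeat with period 7: CZNERBJ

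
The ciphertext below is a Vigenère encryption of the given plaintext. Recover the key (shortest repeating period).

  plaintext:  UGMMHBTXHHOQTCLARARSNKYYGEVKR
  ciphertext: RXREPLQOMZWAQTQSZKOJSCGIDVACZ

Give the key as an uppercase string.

XRFSIK

  i= 0: R-U = 23 → X
  i= 1: X-G = 17 → R
  i= 2: R-M =  5 → F
  i= 3: E-M = 18 → S
  i= 4: P-H =  8 → I
  i= 5: L-B = 10 → K
  i= 6: Q-T = 23 → X
  i= 7: O-X = 17 → R
  i= 8: M-H =  5 → F
  i= 9: Z-H = 18 → S
  i=10: W-O =  8 → I
  i=11: A-Q = 10 → K
  i=12: Q-T = 23 → X
  i=13: T-C = 17 → R
  i=14: Q-L =  5 → F
  i=15: S-A = 18 → S
  i=16: Z-R =  8 → I
  i=17: K-A = 10 → K
  i=18: O-R = 23 → X
  i=19: J-S = 17 → R
  i=20: S-N =  5 → F
  i=21: C-K = 18 → S
  i=22: G-Y =  8 → I
  i=23: I-Y = 10 → K
  i=24: D-G = 23 → X
  i=25: V-E = 17 → R
  i=26: A-V =  5 → F
  i=27: C-K = 18 → S
  i=28: Z-R =  8 → I
  shifts repeat with period 6: XRFSIK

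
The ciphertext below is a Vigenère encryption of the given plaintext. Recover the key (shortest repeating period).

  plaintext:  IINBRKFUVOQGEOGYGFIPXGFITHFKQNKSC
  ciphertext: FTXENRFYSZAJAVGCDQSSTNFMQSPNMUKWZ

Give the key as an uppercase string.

  i= 0: F-I = 23 → X
  i= 1: T-I = 11 → L
  i= 2: X-N = 10 → K
  i= 3: E-B =  3 → D
  i= 4: N-R = 22 → W
  i= 5: R-K =  7 → H
  i= 6: F-F =  0 → A
  i= 7: Y-U =  4 → E
  i= 8: S-V = 23 → X
  i= 9: Z-O = 11 → L
  i=10: A-Q = 10 → K
  i=11: J-G =  3 → D
  i=12: A-E = 22 → W
  i=13: V-O =  7 → H
  i=14: G-G =  0 → A
  i=15: C-Y =  4 → E
  i=16: D-G = 23 → X
  i=17: Q-F = 11 → L
  i=18: S-I = 10 → K
  i=19: S-P =  3 → D
  i=20: T-X = 22 → W
  i=21: N-G =  7 → H
  i=22: F-F =  0 → A
  i=23: M-I =  4 → E
  i=24: Q-T = 23 → X
  i=25: S-H = 11 → L
  i=26: P-F = 10 → K
  i=27: N-K =  3 → D
  i=28: M-Q = 22 → W
  i=29: U-N =  7 → H
  i=30: K-K =  0 → A
  i=31: W-S =  4 → E
  i=32: Z-C = 23 → X
  shifts repeat with period 8: XLKDWHAE

XLKDWHAE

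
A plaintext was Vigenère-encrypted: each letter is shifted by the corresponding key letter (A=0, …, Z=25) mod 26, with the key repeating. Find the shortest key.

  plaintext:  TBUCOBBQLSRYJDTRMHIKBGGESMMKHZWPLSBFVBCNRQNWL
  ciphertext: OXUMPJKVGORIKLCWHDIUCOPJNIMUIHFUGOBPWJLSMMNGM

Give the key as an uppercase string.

  i= 0: O-T = 21 → V
  i= 1: X-B = 22 → W
  i= 2: U-U =  0 → A
  i= 3: M-C = 10 → K
  i= 4: P-O =  1 → B
  i= 5: J-B =  8 → I
  i= 6: K-B =  9 → J
  i= 7: V-Q =  5 → F
  i= 8: G-L = 21 → V
  i= 9: O-S = 22 → W
  i=10: R-R =  0 → A
  i=11: I-Y = 10 → K
  i=12: K-J =  1 → B
  i=13: L-D =  8 → I
  i=14: C-T =  9 → J
  i=15: W-R =  5 → F
  i=16: H-M = 21 → V
  i=17: D-H = 22 → W
  i=18: I-I =  0 → A
  i=19: U-K = 10 → K
  i=20: C-B =  1 → B
  i=21: O-G =  8 → I
  i=22: P-G =  9 → J
  i=23: J-E =  5 → F
  i=24: N-S = 21 → V
  i=25: I-M = 22 → W
  i=26: M-M =  0 → A
  i=27: U-K = 10 → K
  i=28: I-H =  1 → B
  i=29: H-Z =  8 → I
  i=30: F-W =  9 → J
  i=31: U-P =  5 → F
  i=32: G-L = 21 → V
  i=33: O-S = 22 → W
  i=34: B-B =  0 → A
  i=35: P-F = 10 → K
  i=36: W-V =  1 → B
  i=37: J-B =  8 → I
  i=38: L-C =  9 → J
  i=39: S-N =  5 → F
  i=40: M-R = 21 → V
  i=41: M-Q = 22 → W
  i=42: N-N =  0 → A
  i=43: G-W = 10 → K
  i=44: M-L =  1 → B
  shifts repeat with period 8: VWAKBIJF

VWAKBIJF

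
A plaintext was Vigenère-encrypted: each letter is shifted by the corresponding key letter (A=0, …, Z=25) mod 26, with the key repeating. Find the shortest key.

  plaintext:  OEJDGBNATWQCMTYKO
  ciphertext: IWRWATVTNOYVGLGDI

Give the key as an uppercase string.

  i= 0: I-O = 20 → U
  i= 1: W-E = 18 → S
  i= 2: R-J =  8 → I
  i= 3: W-D = 19 → T
  i= 4: A-G = 20 → U
  i= 5: T-B = 18 → S
  i= 6: V-N =  8 → I
  i= 7: T-A = 19 → T
  i= 8: N-T = 20 → U
  i= 9: O-W = 18 → S
  i=10: Y-Q =  8 → I
  i=11: V-C = 19 → T
  i=12: G-M = 20 → U
  i=13: L-T = 18 → S
  i=14: G-Y =  8 → I
  i=15: D-K = 19 → T
  i=16: I-O = 20 → U
  shifts repeat with period 4: USIT

USIT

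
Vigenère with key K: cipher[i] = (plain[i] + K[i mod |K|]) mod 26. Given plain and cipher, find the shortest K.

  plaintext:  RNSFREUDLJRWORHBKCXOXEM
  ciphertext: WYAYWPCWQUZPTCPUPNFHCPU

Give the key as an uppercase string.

FLIT

  i= 0: W-R =  5 → F
  i= 1: Y-N = 11 → L
  i= 2: A-S =  8 → I
  i= 3: Y-F = 19 → T
  i= 4: W-R =  5 → F
  i= 5: P-E = 11 → L
  i= 6: C-U =  8 → I
  i= 7: W-D = 19 → T
  i= 8: Q-L =  5 → F
  i= 9: U-J = 11 → L
  i=10: Z-R =  8 → I
  i=11: P-W = 19 → T
  i=12: T-O =  5 → F
  i=13: C-R = 11 → L
  i=14: P-H =  8 → I
  i=15: U-B = 19 → T
  i=16: P-K =  5 → F
  i=17: N-C = 11 → L
  i=18: F-X =  8 → I
  i=19: H-O = 19 → T
  i=20: C-X =  5 → F
  i=21: P-E = 11 → L
  i=22: U-M =  8 → I
  shifts repeat with period 4: FLIT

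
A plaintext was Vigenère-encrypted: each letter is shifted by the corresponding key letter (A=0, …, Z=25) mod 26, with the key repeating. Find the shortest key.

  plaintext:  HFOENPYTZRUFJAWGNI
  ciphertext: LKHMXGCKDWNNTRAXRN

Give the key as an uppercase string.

EFTIKRER

  i= 0: L-H =  4 → E
  i= 1: K-F =  5 → F
  i= 2: H-O = 19 → T
  i= 3: M-E =  8 → I
  i= 4: X-N = 10 → K
  i= 5: G-P = 17 → R
  i= 6: C-Y =  4 → E
  i= 7: K-T = 17 → R
  i= 8: D-Z =  4 → E
  i= 9: W-R =  5 → F
  i=10: N-U = 19 → T
  i=11: N-F =  8 → I
  i=12: T-J = 10 → K
  i=13: R-A = 17 → R
  i=14: A-W =  4 → E
  i=15: X-G = 17 → R
  i=16: R-N =  4 → E
  i=17: N-I =  5 → F
  shifts repeat with period 8: EFTIKRER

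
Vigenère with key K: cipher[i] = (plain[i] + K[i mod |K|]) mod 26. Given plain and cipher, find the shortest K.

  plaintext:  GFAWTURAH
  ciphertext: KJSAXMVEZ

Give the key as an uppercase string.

  i= 0: K-G =  4 → E
  i= 1: J-F =  4 → E
  i= 2: S-A = 18 → S
  i= 3: A-W =  4 → E
  i= 4: X-T =  4 → E
  i= 5: M-U = 18 → S
  i= 6: V-R =  4 → E
  i= 7: E-A =  4 → E
  i= 8: Z-H = 18 → S
  shifts repeat with period 3: EES

EES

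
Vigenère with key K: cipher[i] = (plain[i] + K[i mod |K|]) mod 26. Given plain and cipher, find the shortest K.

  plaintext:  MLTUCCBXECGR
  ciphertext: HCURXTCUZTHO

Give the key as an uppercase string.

VRBX

  i= 0: H-M = 21 → V
  i= 1: C-L = 17 → R
  i= 2: U-T =  1 → B
  i= 3: R-U = 23 → X
  i= 4: X-C = 21 → V
  i= 5: T-C = 17 → R
  i= 6: C-B =  1 → B
  i= 7: U-X = 23 → X
  i= 8: Z-E = 21 → V
  i= 9: T-C = 17 → R
  i=10: H-G =  1 → B
  i=11: O-R = 23 → X
  shifts repeat with period 4: VRBX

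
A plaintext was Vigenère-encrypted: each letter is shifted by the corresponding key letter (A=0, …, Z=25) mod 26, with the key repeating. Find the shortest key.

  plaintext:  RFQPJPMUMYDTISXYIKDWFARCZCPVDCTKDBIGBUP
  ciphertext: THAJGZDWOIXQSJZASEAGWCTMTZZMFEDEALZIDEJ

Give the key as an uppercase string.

  i= 0: T-R =  2 → C
  i= 1: H-F =  2 → C
  i= 2: A-Q = 10 → K
  i= 3: J-P = 20 → U
  i= 4: G-J = 23 → X
  i= 5: Z-P = 10 → K
  i= 6: D-M = 17 → R
  i= 7: W-U =  2 → C
  i= 8: O-M =  2 → C
  i= 9: I-Y = 10 → K
  i=10: X-D = 20 → U
  i=11: Q-T = 23 → X
  i=12: S-I = 10 → K
  i=13: J-S = 17 → R
  i=14: Z-X =  2 → C
  i=15: A-Y =  2 → C
  i=16: S-I = 10 → K
  i=17: E-K = 20 → U
  i=18: A-D = 23 → X
  i=19: G-W = 10 → K
  i=20: W-F = 17 → R
  i=21: C-A =  2 → C
  i=22: T-R =  2 → C
  i=23: M-C = 10 → K
  i=24: T-Z = 20 → U
  i=25: Z-C = 23 → X
  i=26: Z-P = 10 → K
  i=27: M-V = 17 → R
  i=28: F-D =  2 → C
  i=29: E-C =  2 → C
  i=30: D-T = 10 → K
  i=31: E-K = 20 → U
  i=32: A-D = 23 → X
  i=33: L-B = 10 → K
  i=34: Z-I = 17 → R
  i=35: I-G =  2 → C
  i=36: D-B =  2 → C
  i=37: E-U = 10 → K
  i=38: J-P = 20 → U
  shifts repeat with period 7: CCKUXKR

CCKUXKR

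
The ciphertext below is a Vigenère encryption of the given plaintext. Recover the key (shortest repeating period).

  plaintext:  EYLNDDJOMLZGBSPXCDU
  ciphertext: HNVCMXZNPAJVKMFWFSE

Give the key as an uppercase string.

  i= 0: H-E =  3 → D
  i= 1: N-Y = 15 → P
  i= 2: V-L = 10 → K
  i= 3: C-N = 15 → P
  i= 4: M-D =  9 → J
  i= 5: X-D = 20 → U
  i= 6: Z-J = 16 → Q
  i= 7: N-O = 25 → Z
  i= 8: P-M =  3 → D
  i= 9: A-L = 15 → P
  i=10: J-Z = 10 → K
  i=11: V-G = 15 → P
  i=12: K-B =  9 → J
  i=13: M-S = 20 → U
  i=14: F-P = 16 → Q
  i=15: W-X = 25 → Z
  i=16: F-C =  3 → D
  i=17: S-D = 15 → P
  i=18: E-U = 10 → K
  shifts repeat with period 8: DPKPJUQZ

DPKPJUQZ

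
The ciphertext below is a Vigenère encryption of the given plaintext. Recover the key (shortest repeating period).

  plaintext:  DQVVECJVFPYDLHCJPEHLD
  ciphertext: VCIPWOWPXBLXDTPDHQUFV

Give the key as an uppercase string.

  i= 0: V-D = 18 → S
  i= 1: C-Q = 12 → M
  i= 2: I-V = 13 → N
  i= 3: P-V = 20 → U
  i= 4: W-E = 18 → S
  i= 5: O-C = 12 → M
  i= 6: W-J = 13 → N
  i= 7: P-V = 20 → U
  i= 8: X-F = 18 → S
  i= 9: B-P = 12 → M
  i=10: L-Y = 13 → N
  i=11: X-D = 20 → U
  i=12: D-L = 18 → S
  i=13: T-H = 12 → M
  i=14: P-C = 13 → N
  i=15: D-J = 20 → U
  i=16: H-P = 18 → S
  i=17: Q-E = 12 → M
  i=18: U-H = 13 → N
  i=19: F-L = 20 → U
  i=20: V-D = 18 → S
  shifts repeat with period 4: SMNU

SMNU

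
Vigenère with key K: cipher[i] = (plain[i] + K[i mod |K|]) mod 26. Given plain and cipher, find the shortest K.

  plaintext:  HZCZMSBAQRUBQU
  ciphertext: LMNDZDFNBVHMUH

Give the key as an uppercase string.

  i= 0: L-H =  4 → E
  i= 1: M-Z = 13 → N
  i= 2: N-C = 11 → L
  i= 3: D-Z =  4 → E
  i= 4: Z-M = 13 → N
  i= 5: D-S = 11 → L
  i= 6: F-B =  4 → E
  i= 7: N-A = 13 → N
  i= 8: B-Q = 11 → L
  i= 9: V-R =  4 → E
  i=10: H-U = 13 → N
  i=11: M-B = 11 → L
  i=12: U-Q =  4 → E
  i=13: H-U = 13 → N
  shifts repeat with period 3: ENL

ENL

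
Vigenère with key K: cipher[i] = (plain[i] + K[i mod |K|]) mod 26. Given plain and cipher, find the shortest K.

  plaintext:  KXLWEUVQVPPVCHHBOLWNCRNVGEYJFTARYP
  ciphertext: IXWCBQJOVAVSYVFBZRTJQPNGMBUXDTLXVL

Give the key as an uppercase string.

YALGXWO

  i= 0: I-K = 24 → Y
  i= 1: X-X =  0 → A
  i= 2: W-L = 11 → L
  i= 3: C-W =  6 → G
  i= 4: B-E = 23 → X
  i= 5: Q-U = 22 → W
  i= 6: J-V = 14 → O
  i= 7: O-Q = 24 → Y
  i= 8: V-V =  0 → A
  i= 9: A-P = 11 → L
  i=10: V-P =  6 → G
  i=11: S-V = 23 → X
  i=12: Y-C = 22 → W
  i=13: V-H = 14 → O
  i=14: F-H = 24 → Y
  i=15: B-B =  0 → A
  i=16: Z-O = 11 → L
  i=17: R-L =  6 → G
  i=18: T-W = 23 → X
  i=19: J-N = 22 → W
  i=20: Q-C = 14 → O
  i=21: P-R = 24 → Y
  i=22: N-N =  0 → A
  i=23: G-V = 11 → L
  i=24: M-G =  6 → G
  i=25: B-E = 23 → X
  i=26: U-Y = 22 → W
  i=27: X-J = 14 → O
  i=28: D-F = 24 → Y
  i=29: T-T =  0 → A
  i=30: L-A = 11 → L
  i=31: X-R =  6 → G
  i=32: V-Y = 23 → X
  i=33: L-P = 22 → W
  shifts repeat with period 7: YALGXWO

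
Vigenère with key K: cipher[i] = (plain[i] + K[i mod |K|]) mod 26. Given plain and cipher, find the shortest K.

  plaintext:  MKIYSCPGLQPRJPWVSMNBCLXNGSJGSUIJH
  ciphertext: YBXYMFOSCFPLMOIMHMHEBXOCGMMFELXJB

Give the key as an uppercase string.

  i= 0: Y-M = 12 → M
  i= 1: B-K = 17 → R
  i= 2: X-I = 15 → P
  i= 3: Y-Y =  0 → A
  i= 4: M-S = 20 → U
  i= 5: F-C =  3 → D
  i= 6: O-P = 25 → Z
  i= 7: S-G = 12 → M
  i= 8: C-L = 17 → R
  i= 9: F-Q = 15 → P
  i=10: P-P =  0 → A
  i=11: L-R = 20 → U
  i=12: M-J =  3 → D
  i=13: O-P = 25 → Z
  i=14: I-W = 12 → M
  i=15: M-V = 17 → R
  i=16: H-S = 15 → P
  i=17: M-M =  0 → A
  i=18: H-N = 20 → U
  i=19: E-B =  3 → D
  i=20: B-C = 25 → Z
  i=21: X-L = 12 → M
  i=22: O-X = 17 → R
  i=23: C-N = 15 → P
  i=24: G-G =  0 → A
  i=25: M-S = 20 → U
  i=26: M-J =  3 → D
  i=27: F-G = 25 → Z
  i=28: E-S = 12 → M
  i=29: L-U = 17 → R
  i=30: X-I = 15 → P
  i=31: J-J =  0 → A
  i=32: B-H = 20 → U
  shifts repeat with period 7: MRPAUDZ

MRPAUDZ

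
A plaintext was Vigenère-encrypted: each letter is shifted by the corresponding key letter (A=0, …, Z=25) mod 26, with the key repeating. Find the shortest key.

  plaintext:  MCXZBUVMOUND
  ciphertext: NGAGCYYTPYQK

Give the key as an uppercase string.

  i= 0: N-M =  1 → B
  i= 1: G-C =  4 → E
  i= 2: A-X =  3 → D
  i= 3: G-Z =  7 → H
  i= 4: C-B =  1 → B
  i= 5: Y-U =  4 → E
  i= 6: Y-V =  3 → D
  i= 7: T-M =  7 → H
  i= 8: P-O =  1 → B
  i= 9: Y-U =  4 → E
  i=10: Q-N =  3 → D
  i=11: K-D =  7 → H
  shifts repeat with period 4: BEDH

BEDH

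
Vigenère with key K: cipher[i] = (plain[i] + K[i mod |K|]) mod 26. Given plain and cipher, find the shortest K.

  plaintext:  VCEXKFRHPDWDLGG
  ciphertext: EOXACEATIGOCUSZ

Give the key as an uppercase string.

JMTDSZ

  i= 0: E-V =  9 → J
  i= 1: O-C = 12 → M
  i= 2: X-E = 19 → T
  i= 3: A-X =  3 → D
  i= 4: C-K = 18 → S
  i= 5: E-F = 25 → Z
  i= 6: A-R =  9 → J
  i= 7: T-H = 12 → M
  i= 8: I-P = 19 → T
  i= 9: G-D =  3 → D
  i=10: O-W = 18 → S
  i=11: C-D = 25 → Z
  i=12: U-L =  9 → J
  i=13: S-G = 12 → M
  i=14: Z-G = 19 → T
  shifts repeat with period 6: JMTDSZ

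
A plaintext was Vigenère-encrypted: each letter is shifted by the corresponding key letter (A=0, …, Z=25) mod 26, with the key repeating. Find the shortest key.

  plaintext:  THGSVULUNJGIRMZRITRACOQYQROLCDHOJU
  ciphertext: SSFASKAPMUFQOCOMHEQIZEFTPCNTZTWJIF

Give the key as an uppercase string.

  i= 0: S-T = 25 → Z
  i= 1: S-H = 11 → L
  i= 2: F-G = 25 → Z
  i= 3: A-S =  8 → I
  i= 4: S-V = 23 → X
  i= 5: K-U = 16 → Q
  i= 6: A-L = 15 → P
  i= 7: P-U = 21 → V
  i= 8: M-N = 25 → Z
  i= 9: U-J = 11 → L
  i=10: F-G = 25 → Z
  i=11: Q-I =  8 → I
  i=12: O-R = 23 → X
  i=13: C-M = 16 → Q
  i=14: O-Z = 15 → P
  i=15: M-R = 21 → V
  i=16: H-I = 25 → Z
  i=17: E-T = 11 → L
  i=18: Q-R = 25 → Z
  i=19: I-A =  8 → I
  i=20: Z-C = 23 → X
  i=21: E-O = 16 → Q
  i=22: F-Q = 15 → P
  i=23: T-Y = 21 → V
  i=24: P-Q = 25 → Z
  i=25: C-R = 11 → L
  i=26: N-O = 25 → Z
  i=27: T-L =  8 → I
  i=28: Z-C = 23 → X
  i=29: T-D = 16 → Q
  i=30: W-H = 15 → P
  i=31: J-O = 21 → V
  i=32: I-J = 25 → Z
  i=33: F-U = 11 → L
  shifts repeat with period 8: ZLZIXQPV

ZLZIXQPV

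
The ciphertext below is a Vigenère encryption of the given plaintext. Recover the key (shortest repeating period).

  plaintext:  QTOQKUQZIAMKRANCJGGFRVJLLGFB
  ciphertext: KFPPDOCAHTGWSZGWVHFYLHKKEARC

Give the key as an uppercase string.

  i= 0: K-Q = 20 → U
  i= 1: F-T = 12 → M
  i= 2: P-O =  1 → B
  i= 3: P-Q = 25 → Z
  i= 4: D-K = 19 → T
  i= 5: O-U = 20 → U
  i= 6: C-Q = 12 → M
  i= 7: A-Z =  1 → B
  i= 8: H-I = 25 → Z
  i= 9: T-A = 19 → T
  i=10: G-M = 20 → U
  i=11: W-K = 12 → M
  i=12: S-R =  1 → B
  i=13: Z-A = 25 → Z
  i=14: G-N = 19 → T
  i=15: W-C = 20 → U
  i=16: V-J = 12 → M
  i=17: H-G =  1 → B
  i=18: F-G = 25 → Z
  i=19: Y-F = 19 → T
  i=20: L-R = 20 → U
  i=21: H-V = 12 → M
  i=22: K-J =  1 → B
  i=23: K-L = 25 → Z
  i=24: E-L = 19 → T
  i=25: A-G = 20 → U
  i=26: R-F = 12 → M
  i=27: C-B =  1 → B
  shifts repeat with period 5: UMBZT

UMBZT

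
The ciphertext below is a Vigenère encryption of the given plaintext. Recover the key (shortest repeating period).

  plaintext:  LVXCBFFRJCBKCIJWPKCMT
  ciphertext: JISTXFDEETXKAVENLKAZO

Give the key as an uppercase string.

YNVRWA

  i= 0: J-L = 24 → Y
  i= 1: I-V = 13 → N
  i= 2: S-X = 21 → V
  i= 3: T-C = 17 → R
  i= 4: X-B = 22 → W
  i= 5: F-F =  0 → A
  i= 6: D-F = 24 → Y
  i= 7: E-R = 13 → N
  i= 8: E-J = 21 → V
  i= 9: T-C = 17 → R
  i=10: X-B = 22 → W
  i=11: K-K =  0 → A
  i=12: A-C = 24 → Y
  i=13: V-I = 13 → N
  i=14: E-J = 21 → V
  i=15: N-W = 17 → R
  i=16: L-P = 22 → W
  i=17: K-K =  0 → A
  i=18: A-C = 24 → Y
  i=19: Z-M = 13 → N
  i=20: O-T = 21 → V
  shifts repeat with period 6: YNVRWA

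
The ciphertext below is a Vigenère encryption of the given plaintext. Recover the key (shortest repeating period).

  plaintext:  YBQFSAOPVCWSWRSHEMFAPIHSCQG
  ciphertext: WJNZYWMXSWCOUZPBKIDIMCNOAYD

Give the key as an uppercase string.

  i= 0: W-Y = 24 → Y
  i= 1: J-B =  8 → I
  i= 2: N-Q = 23 → X
  i= 3: Z-F = 20 → U
  i= 4: Y-S =  6 → G
  i= 5: W-A = 22 → W
  i= 6: M-O = 24 → Y
  i= 7: X-P =  8 → I
  i= 8: S-V = 23 → X
  i= 9: W-C = 20 → U
  i=10: C-W =  6 → G
  i=11: O-S = 22 → W
  i=12: U-W = 24 → Y
  i=13: Z-R =  8 → I
  i=14: P-S = 23 → X
  i=15: B-H = 20 → U
  i=16: K-E =  6 → G
  i=17: I-M = 22 → W
  i=18: D-F = 24 → Y
  i=19: I-A =  8 → I
  i=20: M-P = 23 → X
  i=21: C-I = 20 → U
  i=22: N-H =  6 → G
  i=23: O-S = 22 → W
  i=24: A-C = 24 → Y
  i=25: Y-Q =  8 → I
  i=26: D-G = 23 → X
  shifts repeat with period 6: YIXUGW

YIXUGW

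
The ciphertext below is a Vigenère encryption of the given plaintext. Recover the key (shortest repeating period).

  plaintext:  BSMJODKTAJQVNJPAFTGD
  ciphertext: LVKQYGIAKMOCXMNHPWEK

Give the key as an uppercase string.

KDYH

  i= 0: L-B = 10 → K
  i= 1: V-S =  3 → D
  i= 2: K-M = 24 → Y
  i= 3: Q-J =  7 → H
  i= 4: Y-O = 10 → K
  i= 5: G-D =  3 → D
  i= 6: I-K = 24 → Y
  i= 7: A-T =  7 → H
  i= 8: K-A = 10 → K
  i= 9: M-J =  3 → D
  i=10: O-Q = 24 → Y
  i=11: C-V =  7 → H
  i=12: X-N = 10 → K
  i=13: M-J =  3 → D
  i=14: N-P = 24 → Y
  i=15: H-A =  7 → H
  i=16: P-F = 10 → K
  i=17: W-T =  3 → D
  i=18: E-G = 24 → Y
  i=19: K-D =  7 → H
  shifts repeat with period 4: KDYH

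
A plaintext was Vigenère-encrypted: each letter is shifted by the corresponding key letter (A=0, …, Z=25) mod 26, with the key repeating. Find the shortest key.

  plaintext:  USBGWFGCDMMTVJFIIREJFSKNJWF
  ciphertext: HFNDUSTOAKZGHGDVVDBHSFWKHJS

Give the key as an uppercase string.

  i= 0: H-U = 13 → N
  i= 1: F-S = 13 → N
  i= 2: N-B = 12 → M
  i= 3: D-G = 23 → X
  i= 4: U-W = 24 → Y
  i= 5: S-F = 13 → N
  i= 6: T-G = 13 → N
  i= 7: O-C = 12 → M
  i= 8: A-D = 23 → X
  i= 9: K-M = 24 → Y
  i=10: Z-M = 13 → N
  i=11: G-T = 13 → N
  i=12: H-V = 12 → M
  i=13: G-J = 23 → X
  i=14: D-F = 24 → Y
  i=15: V-I = 13 → N
  i=16: V-I = 13 → N
  i=17: D-R = 12 → M
  i=18: B-E = 23 → X
  i=19: H-J = 24 → Y
  i=20: S-F = 13 → N
  i=21: F-S = 13 → N
  i=22: W-K = 12 → M
  i=23: K-N = 23 → X
  i=24: H-J = 24 → Y
  i=25: J-W = 13 → N
  i=26: S-F = 13 → N
  shifts repeat with period 5: NNMXY

NNMXY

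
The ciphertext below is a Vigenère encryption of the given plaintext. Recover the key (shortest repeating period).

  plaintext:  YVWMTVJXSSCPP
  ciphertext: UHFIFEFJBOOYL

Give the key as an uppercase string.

  i= 0: U-Y = 22 → W
  i= 1: H-V = 12 → M
  i= 2: F-W =  9 → J
  i= 3: I-M = 22 → W
  i= 4: F-T = 12 → M
  i= 5: E-V =  9 → J
  i= 6: F-J = 22 → W
  i= 7: J-X = 12 → M
  i= 8: B-S =  9 → J
  i= 9: O-S = 22 → W
  i=10: O-C = 12 → M
  i=11: Y-P =  9 → J
  i=12: L-P = 22 → W
  shifts repeat with period 3: WMJ

WMJ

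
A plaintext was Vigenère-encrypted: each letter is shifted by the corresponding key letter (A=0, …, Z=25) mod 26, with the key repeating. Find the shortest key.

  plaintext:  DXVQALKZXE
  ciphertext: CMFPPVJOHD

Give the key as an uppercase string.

ZPK

  i= 0: C-D = 25 → Z
  i= 1: M-X = 15 → P
  i= 2: F-V = 10 → K
  i= 3: P-Q = 25 → Z
  i= 4: P-A = 15 → P
  i= 5: V-L = 10 → K
  i= 6: J-K = 25 → Z
  i= 7: O-Z = 15 → P
  i= 8: H-X = 10 → K
  i= 9: D-E = 25 → Z
  shifts repeat with period 3: ZPK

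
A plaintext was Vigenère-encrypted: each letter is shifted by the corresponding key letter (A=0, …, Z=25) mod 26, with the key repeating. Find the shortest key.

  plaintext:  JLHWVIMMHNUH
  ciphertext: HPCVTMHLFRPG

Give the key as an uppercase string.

YEVZ

  i= 0: H-J = 24 → Y
  i= 1: P-L =  4 → E
  i= 2: C-H = 21 → V
  i= 3: V-W = 25 → Z
  i= 4: T-V = 24 → Y
  i= 5: M-I =  4 → E
  i= 6: H-M = 21 → V
  i= 7: L-M = 25 → Z
  i= 8: F-H = 24 → Y
  i= 9: R-N =  4 → E
  i=10: P-U = 21 → V
  i=11: G-H = 25 → Z
  shifts repeat with period 4: YEVZ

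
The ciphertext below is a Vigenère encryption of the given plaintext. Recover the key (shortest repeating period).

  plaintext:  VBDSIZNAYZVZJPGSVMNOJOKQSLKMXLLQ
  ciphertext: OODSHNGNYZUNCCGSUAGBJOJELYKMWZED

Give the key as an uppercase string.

  i= 0: O-V = 19 → T
  i= 1: O-B = 13 → N
  i= 2: D-D =  0 → A
  i= 3: S-S =  0 → A
  i= 4: H-I = 25 → Z
  i= 5: N-Z = 14 → O
  i= 6: G-N = 19 → T
  i= 7: N-A = 13 → N
  i= 8: Y-Y =  0 → A
  i= 9: Z-Z =  0 → A
  i=10: U-V = 25 → Z
  i=11: N-Z = 14 → O
  i=12: C-J = 19 → T
  i=13: C-P = 13 → N
  i=14: G-G =  0 → A
  i=15: S-S =  0 → A
  i=16: U-V = 25 → Z
  i=17: A-M = 14 → O
  i=18: G-N = 19 → T
  i=19: B-O = 13 → N
  i=20: J-J =  0 → A
  i=21: O-O =  0 → A
  i=22: J-K = 25 → Z
  i=23: E-Q = 14 → O
  i=24: L-S = 19 → T
  i=25: Y-L = 13 → N
  i=26: K-K =  0 → A
  i=27: M-M =  0 → A
  i=28: W-X = 25 → Z
  i=29: Z-L = 14 → O
  i=30: E-L = 19 → T
  i=31: D-Q = 13 → N
  shifts repeat with period 6: TNAAZO

TNAAZO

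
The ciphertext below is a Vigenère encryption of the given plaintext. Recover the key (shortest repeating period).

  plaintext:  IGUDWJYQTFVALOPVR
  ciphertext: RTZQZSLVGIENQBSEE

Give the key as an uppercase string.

JNFND

  i= 0: R-I =  9 → J
  i= 1: T-G = 13 → N
  i= 2: Z-U =  5 → F
  i= 3: Q-D = 13 → N
  i= 4: Z-W =  3 → D
  i= 5: S-J =  9 → J
  i= 6: L-Y = 13 → N
  i= 7: V-Q =  5 → F
  i= 8: G-T = 13 → N
  i= 9: I-F =  3 → D
  i=10: E-V =  9 → J
  i=11: N-A = 13 → N
  i=12: Q-L =  5 → F
  i=13: B-O = 13 → N
  i=14: S-P =  3 → D
  i=15: E-V =  9 → J
  i=16: E-R = 13 → N
  shifts repeat with period 5: JNFND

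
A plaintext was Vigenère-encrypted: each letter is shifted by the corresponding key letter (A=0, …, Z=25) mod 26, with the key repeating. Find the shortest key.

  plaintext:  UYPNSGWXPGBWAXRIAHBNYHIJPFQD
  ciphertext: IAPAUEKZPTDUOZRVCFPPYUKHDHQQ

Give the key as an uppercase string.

  i= 0: I-U = 14 → O
  i= 1: A-Y =  2 → C
  i= 2: P-P =  0 → A
  i= 3: A-N = 13 → N
  i= 4: U-S =  2 → C
  i= 5: E-G = 24 → Y
  i= 6: K-W = 14 → O
  i= 7: Z-X =  2 → C
  i= 8: P-P =  0 → A
  i= 9: T-G = 13 → N
  i=10: D-B =  2 → C
  i=11: U-W = 24 → Y
  i=12: O-A = 14 → O
  i=13: Z-X =  2 → C
  i=14: R-R =  0 → A
  i=15: V-I = 13 → N
  i=16: C-A =  2 → C
  i=17: F-H = 24 → Y
  i=18: P-B = 14 → O
  i=19: P-N =  2 → C
  i=20: Y-Y =  0 → A
  i=21: U-H = 13 → N
  i=22: K-I =  2 → C
  i=23: H-J = 24 → Y
  i=24: D-P = 14 → O
  i=25: H-F =  2 → C
  i=26: Q-Q =  0 → A
  i=27: Q-D = 13 → N
  shifts repeat with period 6: OCANCY

OCANCY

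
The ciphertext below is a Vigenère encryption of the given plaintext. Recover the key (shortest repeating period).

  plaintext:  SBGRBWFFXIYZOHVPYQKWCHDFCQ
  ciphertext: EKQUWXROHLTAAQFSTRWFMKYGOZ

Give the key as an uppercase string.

  i= 0: E-S = 12 → M
  i= 1: K-B =  9 → J
  i= 2: Q-G = 10 → K
  i= 3: U-R =  3 → D
  i= 4: W-B = 21 → V
  i= 5: X-W =  1 → B
  i= 6: R-F = 12 → M
  i= 7: O-F =  9 → J
  i= 8: H-X = 10 → K
  i= 9: L-I =  3 → D
  i=10: T-Y = 21 → V
  i=11: A-Z =  1 → B
  i=12: A-O = 12 → M
  i=13: Q-H =  9 → J
  i=14: F-V = 10 → K
  i=15: S-P =  3 → D
  i=16: T-Y = 21 → V
  i=17: R-Q =  1 → B
  i=18: W-K = 12 → M
  i=19: F-W =  9 → J
  i=20: M-C = 10 → K
  i=21: K-H =  3 → D
  i=22: Y-D = 21 → V
  i=23: G-F =  1 → B
  i=24: O-C = 12 → M
  i=25: Z-Q =  9 → J
  shifts repeat with period 6: MJKDVB

MJKDVB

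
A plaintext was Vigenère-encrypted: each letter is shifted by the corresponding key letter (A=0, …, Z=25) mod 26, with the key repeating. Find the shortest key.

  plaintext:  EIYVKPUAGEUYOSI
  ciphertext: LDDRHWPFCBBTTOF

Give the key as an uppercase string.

HVFWX

  i= 0: L-E =  7 → H
  i= 1: D-I = 21 → V
  i= 2: D-Y =  5 → F
  i= 3: R-V = 22 → W
  i= 4: H-K = 23 → X
  i= 5: W-P =  7 → H
  i= 6: P-U = 21 → V
  i= 7: F-A =  5 → F
  i= 8: C-G = 22 → W
  i= 9: B-E = 23 → X
  i=10: B-U =  7 → H
  i=11: T-Y = 21 → V
  i=12: T-O =  5 → F
  i=13: O-S = 22 → W
  i=14: F-I = 23 → X
  shifts repeat with period 5: HVFWX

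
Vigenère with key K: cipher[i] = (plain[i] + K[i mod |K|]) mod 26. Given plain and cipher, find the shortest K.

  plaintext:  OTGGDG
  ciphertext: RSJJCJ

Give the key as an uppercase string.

DZD

  i= 0: R-O =  3 → D
  i= 1: S-T = 25 → Z
  i= 2: J-G =  3 → D
  i= 3: J-G =  3 → D
  i= 4: C-D = 25 → Z
  i= 5: J-G =  3 → D
  shifts repeat with period 3: DZD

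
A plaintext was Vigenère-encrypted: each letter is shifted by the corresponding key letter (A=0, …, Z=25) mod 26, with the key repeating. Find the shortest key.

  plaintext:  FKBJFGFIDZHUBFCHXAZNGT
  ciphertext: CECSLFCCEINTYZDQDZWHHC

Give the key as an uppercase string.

XUBJGZ

  i= 0: C-F = 23 → X
  i= 1: E-K = 20 → U
  i= 2: C-B =  1 → B
  i= 3: S-J =  9 → J
  i= 4: L-F =  6 → G
  i= 5: F-G = 25 → Z
  i= 6: C-F = 23 → X
  i= 7: C-I = 20 → U
  i= 8: E-D =  1 → B
  i= 9: I-Z =  9 → J
  i=10: N-H =  6 → G
  i=11: T-U = 25 → Z
  i=12: Y-B = 23 → X
  i=13: Z-F = 20 → U
  i=14: D-C =  1 → B
  i=15: Q-H =  9 → J
  i=16: D-X =  6 → G
  i=17: Z-A = 25 → Z
  i=18: W-Z = 23 → X
  i=19: H-N = 20 → U
  i=20: H-G =  1 → B
  i=21: C-T =  9 → J
  shifts repeat with period 6: XUBJGZ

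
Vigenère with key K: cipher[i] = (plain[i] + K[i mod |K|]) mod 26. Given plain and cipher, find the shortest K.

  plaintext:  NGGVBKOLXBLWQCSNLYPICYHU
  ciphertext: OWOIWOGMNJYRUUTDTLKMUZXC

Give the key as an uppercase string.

BQINVES

  i= 0: O-N =  1 → B
  i= 1: W-G = 16 → Q
  i= 2: O-G =  8 → I
  i= 3: I-V = 13 → N
  i= 4: W-B = 21 → V
  i= 5: O-K =  4 → E
  i= 6: G-O = 18 → S
  i= 7: M-L =  1 → B
  i= 8: N-X = 16 → Q
  i= 9: J-B =  8 → I
  i=10: Y-L = 13 → N
  i=11: R-W = 21 → V
  i=12: U-Q =  4 → E
  i=13: U-C = 18 → S
  i=14: T-S =  1 → B
  i=15: D-N = 16 → Q
  i=16: T-L =  8 → I
  i=17: L-Y = 13 → N
  i=18: K-P = 21 → V
  i=19: M-I =  4 → E
  i=20: U-C = 18 → S
  i=21: Z-Y =  1 → B
  i=22: X-H = 16 → Q
  i=23: C-U =  8 → I
  shifts repeat with period 7: BQINVES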